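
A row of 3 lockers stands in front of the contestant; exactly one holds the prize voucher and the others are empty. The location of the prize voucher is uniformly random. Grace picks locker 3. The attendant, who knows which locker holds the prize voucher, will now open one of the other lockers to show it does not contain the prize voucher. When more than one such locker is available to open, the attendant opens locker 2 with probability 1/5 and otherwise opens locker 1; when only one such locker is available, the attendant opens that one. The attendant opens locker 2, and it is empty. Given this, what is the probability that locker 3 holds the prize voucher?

Apply Bayes' rule, conditioning on where the prize voucher actually is.
If it is in locker 1 (prior 1/3): only locker 2 is available, probability 1; weight (1/3)·1 = 1/3.
If it is in locker 2 (prior 1/3): the attendant opened locker 2, so this case is ruled out; weight (1/3)·0 = 0.
If it is in locker 3 (prior 1/3): locker 2 is available, opened with probability 1/5; weight (1/3)·(1/5) = 1/15.
The weights sum to 2/5.
So P(the prize voucher in locker 3 | the attendant opened locker 2) = (1/15) / (2/5) = 1/6.

1/6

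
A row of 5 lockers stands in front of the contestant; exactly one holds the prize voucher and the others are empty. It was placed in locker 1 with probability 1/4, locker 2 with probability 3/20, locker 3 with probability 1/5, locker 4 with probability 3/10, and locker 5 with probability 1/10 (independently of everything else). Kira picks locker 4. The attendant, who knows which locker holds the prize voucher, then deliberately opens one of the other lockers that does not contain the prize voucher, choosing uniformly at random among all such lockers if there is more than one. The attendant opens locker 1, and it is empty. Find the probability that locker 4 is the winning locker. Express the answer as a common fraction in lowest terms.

1/3

Apply Bayes' rule, conditioning on where the prize voucher actually is.
If it is in locker 1 (prior 1/4): the attendant opened locker 1, so this case is ruled out; weight (1/4)·0 = 0.
If it is in locker 2 (prior 3/20): the attendant has 3 equally likely choices, so probability 1/3; weight (3/20)·(1/3) = 1/20.
If it is in locker 3 (prior 1/5): the attendant has 3 equally likely choices, so probability 1/3; weight (1/5)·(1/3) = 1/15.
If it is in locker 4 (prior 3/10): the attendant has 4 equally likely choices, so probability 1/4; weight (3/10)·(1/4) = 3/40.
If it is in locker 5 (prior 1/10): the attendant has 3 equally likely choices, so probability 1/3; weight (1/10)·(1/3) = 1/30.
The weights sum to 9/40.
So P(the prize voucher in locker 4 | the attendant opened locker 1) = (3/40) / (9/40) = 1/3.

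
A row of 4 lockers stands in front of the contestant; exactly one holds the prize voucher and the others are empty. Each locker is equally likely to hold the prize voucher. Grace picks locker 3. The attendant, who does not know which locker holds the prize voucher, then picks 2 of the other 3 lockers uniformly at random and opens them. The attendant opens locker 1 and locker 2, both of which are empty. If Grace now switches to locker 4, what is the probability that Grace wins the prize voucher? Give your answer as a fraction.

1/2

Consider each possible location of the prize voucher in turn.
If it is in either of lockers 1 and 2 (prior 1/4 each): that locker was opened and seen not to hold the prize — ruled out; weight (1/4)·0 = 0 each.
If it is in either of lockers 3 and 4 (prior 1/4 each): the attendant picks exactly this set with probability 1/3 regardless, and none is the prize; weight (1/4)·(1/3) = 1/12 each.
The weights sum to 1/6.
So P(the prize voucher in locker 4 | the attendant opened locker 1 and locker 2) = (1/12) / (1/6) = 1/2.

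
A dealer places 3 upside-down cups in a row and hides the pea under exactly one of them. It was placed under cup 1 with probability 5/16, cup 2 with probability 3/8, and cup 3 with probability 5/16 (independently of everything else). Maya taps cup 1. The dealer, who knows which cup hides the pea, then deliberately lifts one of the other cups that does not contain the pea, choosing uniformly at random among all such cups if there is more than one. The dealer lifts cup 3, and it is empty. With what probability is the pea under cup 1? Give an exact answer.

5/17

Consider each possible location of the pea in turn.
If it is under cup 1 (prior 5/16): the dealer has 2 equally likely choices, so probability 1/2; weight (5/16)·(1/2) = 5/32.
If it is under cup 2 (prior 3/8): the dealer has no choice, probability 1; weight (3/8)·1 = 3/8.
If it is under cup 3 (prior 5/16): the dealer opened cup 3, so this case is ruled out; weight (5/16)·0 = 0.
The weights sum to 17/32.
So P(the pea under cup 1 | the dealer opened cup 3) = (5/32) / (17/32) = 5/17.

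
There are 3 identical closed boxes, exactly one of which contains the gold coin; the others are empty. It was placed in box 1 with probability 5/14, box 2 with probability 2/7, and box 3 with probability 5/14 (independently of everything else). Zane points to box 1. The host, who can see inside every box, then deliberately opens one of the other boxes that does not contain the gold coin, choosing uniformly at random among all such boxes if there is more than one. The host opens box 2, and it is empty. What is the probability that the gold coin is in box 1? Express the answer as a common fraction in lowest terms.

1/3

Condition on the true location of the gold coin.
If it is in box 1 (prior 5/14): the host has 2 equally likely choices, so probability 1/2; weight (5/14)·(1/2) = 5/28.
If it is in box 2 (prior 2/7): the host opened box 2, so this case is ruled out; weight (2/7)·0 = 0.
If it is in box 3 (prior 5/14): the host has no choice, probability 1; weight (5/14)·1 = 5/14.
The weights sum to 15/28.
So P(the gold coin in box 1 | the host opened box 2) = (5/28) / (15/28) = 1/3.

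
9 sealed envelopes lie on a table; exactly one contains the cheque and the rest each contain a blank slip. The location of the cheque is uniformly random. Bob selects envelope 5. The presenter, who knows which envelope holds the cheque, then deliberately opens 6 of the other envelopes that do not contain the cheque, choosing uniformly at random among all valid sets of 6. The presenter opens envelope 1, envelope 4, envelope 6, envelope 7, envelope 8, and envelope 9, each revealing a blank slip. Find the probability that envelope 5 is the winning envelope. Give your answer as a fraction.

1/9

Condition on the true location of the cheque.
If it is in any of envelopes 1, 4, 6, 7, 8, and 9 (prior 1/9 each): that envelope was opened and seen not to hold the prize — ruled out; weight (1/9)·0 = 0 each.
If it is in either of envelopes 2 and 3 (prior 1/9 each): the presenter has 7 equally likely choices, so probability 1/7; weight (1/9)·(1/7) = 1/63 each.
If it is in envelope 5 (prior 1/9): the presenter has 28 equally likely choices, so probability 1/28; weight (1/9)·(1/28) = 1/252.
The weights sum to 1/28.
So P(the cheque in envelope 5 | the presenter opened envelope 1, envelope 4, envelope 6, envelope 7, envelope 8, and envelope 9) = (1/252) / (1/28) = 1/9.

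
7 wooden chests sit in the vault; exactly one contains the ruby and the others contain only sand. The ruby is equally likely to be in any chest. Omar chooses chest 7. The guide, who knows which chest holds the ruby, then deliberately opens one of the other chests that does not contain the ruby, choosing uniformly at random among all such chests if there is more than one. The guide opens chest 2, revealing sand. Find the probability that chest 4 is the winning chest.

6/35

Condition on the true location of the ruby.
If it is in any of chests 1, 3, 4, 5, and 6 (prior 1/7 each): the guide has 5 equally likely choices, so probability 1/5; weight (1/7)·(1/5) = 1/35 each.
If it is in chest 2 (prior 1/7): the guide opened chest 2, so this case is ruled out; weight (1/7)·0 = 0.
If it is in chest 7 (prior 1/7): the guide has 6 equally likely choices, so probability 1/6; weight (1/7)·(1/6) = 1/42.
The weights sum to 1/6.
So P(the ruby in chest 4 | the guide opened chest 2) = (1/35) / (1/6) = 6/35.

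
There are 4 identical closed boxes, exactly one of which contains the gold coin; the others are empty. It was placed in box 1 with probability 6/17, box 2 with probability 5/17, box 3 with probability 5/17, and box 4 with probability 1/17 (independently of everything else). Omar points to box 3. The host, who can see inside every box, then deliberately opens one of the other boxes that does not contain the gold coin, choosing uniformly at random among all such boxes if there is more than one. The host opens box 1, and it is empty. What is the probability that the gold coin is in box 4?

3/28

Condition on the true location of the gold coin.
If it is in box 1 (prior 6/17): the host opened box 1, so this case is ruled out; weight (6/17)·0 = 0.
If it is in box 2 (prior 5/17): the host has 2 equally likely choices, so probability 1/2; weight (5/17)·(1/2) = 5/34.
If it is in box 3 (prior 5/17): the host has 3 equally likely choices, so probability 1/3; weight (5/17)·(1/3) = 5/51.
If it is in box 4 (prior 1/17): the host has 2 equally likely choices, so probability 1/2; weight (1/17)·(1/2) = 1/34.
The weights sum to 14/51.
So P(the gold coin in box 4 | the host opened box 1) = (1/34) / (14/51) = 3/28.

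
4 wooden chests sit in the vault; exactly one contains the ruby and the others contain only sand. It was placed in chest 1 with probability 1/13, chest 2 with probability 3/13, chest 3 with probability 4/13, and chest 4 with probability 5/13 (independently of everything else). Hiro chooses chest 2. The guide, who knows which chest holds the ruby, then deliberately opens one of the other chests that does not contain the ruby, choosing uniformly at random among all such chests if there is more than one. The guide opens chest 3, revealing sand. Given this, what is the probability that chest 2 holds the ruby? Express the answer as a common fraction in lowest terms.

1/4

Apply Bayes' rule, conditioning on where the ruby actually is.
If it is in chest 1 (prior 1/13): the guide has 2 equally likely choices, so probability 1/2; weight (1/13)·(1/2) = 1/26.
If it is in chest 2 (prior 3/13): the guide has 3 equally likely choices, so probability 1/3; weight (3/13)·(1/3) = 1/13.
If it is in chest 3 (prior 4/13): the guide opened chest 3, so this case is ruled out; weight (4/13)·0 = 0.
If it is in chest 4 (prior 5/13): the guide has 2 equally likely choices, so probability 1/2; weight (5/13)·(1/2) = 5/26.
The weights sum to 4/13.
So P(the ruby in chest 2 | the guide opened chest 3) = (1/13) / (4/13) = 1/4.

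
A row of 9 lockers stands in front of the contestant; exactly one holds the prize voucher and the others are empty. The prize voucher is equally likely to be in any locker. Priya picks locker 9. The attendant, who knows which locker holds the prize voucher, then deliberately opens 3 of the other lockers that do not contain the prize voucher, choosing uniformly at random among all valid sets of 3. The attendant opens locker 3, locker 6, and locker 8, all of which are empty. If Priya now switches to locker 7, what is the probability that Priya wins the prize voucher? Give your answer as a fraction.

Consider each possible location of the prize voucher in turn.
If it is in any of lockers 1, 2, 4, 5, and 7 (prior 1/9 each): the attendant has 35 equally likely choices, so probability 1/35; weight (1/9)·(1/35) = 1/315 each.
If it is in any of lockers 3, 6, and 8 (prior 1/9 each): that locker was opened and seen not to hold the prize — ruled out; weight (1/9)·0 = 0 each.
If it is in locker 9 (prior 1/9): the attendant has 56 equally likely choices, so probability 1/56; weight (1/9)·(1/56) = 1/504.
The weights sum to 1/56.
So P(the prize voucher in locker 7 | the attendant opened locker 3, locker 6, and locker 8) = (1/315) / (1/56) = 8/45.

8/45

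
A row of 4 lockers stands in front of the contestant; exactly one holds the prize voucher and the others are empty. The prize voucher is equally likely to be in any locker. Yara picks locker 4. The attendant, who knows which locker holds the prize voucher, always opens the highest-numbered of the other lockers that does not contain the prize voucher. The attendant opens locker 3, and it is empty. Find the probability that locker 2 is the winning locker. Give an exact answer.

Condition on the true location of the prize voucher.
If it is in any of lockers 1, 2, and 4 (prior 1/4 each): locker 3 is the highest-numbered option available, probability 1; weight (1/4)·1 = 1/4 each.
If it is in locker 3 (prior 1/4): the attendant opened locker 3, so this case is ruled out; weight (1/4)·0 = 0.
The weights sum to 3/4.
So P(the prize voucher in locker 2 | the attendant opened locker 3) = (1/4) / (3/4) = 1/3.

1/3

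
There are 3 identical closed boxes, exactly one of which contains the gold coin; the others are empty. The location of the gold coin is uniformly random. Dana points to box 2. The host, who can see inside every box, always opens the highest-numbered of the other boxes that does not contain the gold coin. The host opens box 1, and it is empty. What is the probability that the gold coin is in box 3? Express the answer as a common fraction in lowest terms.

1

Consider each possible location of the gold coin in turn.
If it is in box 1 (prior 1/3): the host opened box 1, so this case is ruled out; weight (1/3)·0 = 0.
If it is in box 2 (prior 1/3): the host would have opened box 3 instead, probability 0; weight (1/3)·0 = 0.
If it is in box 3 (prior 1/3): box 1 is the highest-numbered option available, probability 1; weight (1/3)·1 = 1/3.
The weights sum to 1/3.
So P(the gold coin in box 3 | the host opened box 1) = (1/3) / (1/3) = 1.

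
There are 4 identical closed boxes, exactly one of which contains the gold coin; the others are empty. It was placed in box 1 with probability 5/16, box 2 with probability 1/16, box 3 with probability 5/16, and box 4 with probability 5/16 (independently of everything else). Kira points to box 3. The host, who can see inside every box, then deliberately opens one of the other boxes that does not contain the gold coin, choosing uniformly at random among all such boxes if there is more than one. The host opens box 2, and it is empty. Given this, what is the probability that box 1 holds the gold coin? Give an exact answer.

3/8

Apply Bayes' rule, conditioning on where the gold coin actually is.
If it is in either of boxes 1 and 4 (prior 5/16 each): the host has 2 equally likely choices, so probability 1/2; weight (5/16)·(1/2) = 5/32 each.
If it is in box 2 (prior 1/16): the host opened box 2, so this case is ruled out; weight (1/16)·0 = 0.
If it is in box 3 (prior 5/16): the host has 3 equally likely choices, so probability 1/3; weight (5/16)·(1/3) = 5/48.
The weights sum to 5/12.
So P(the gold coin in box 1 | the host opened box 2) = (5/32) / (5/12) = 3/8.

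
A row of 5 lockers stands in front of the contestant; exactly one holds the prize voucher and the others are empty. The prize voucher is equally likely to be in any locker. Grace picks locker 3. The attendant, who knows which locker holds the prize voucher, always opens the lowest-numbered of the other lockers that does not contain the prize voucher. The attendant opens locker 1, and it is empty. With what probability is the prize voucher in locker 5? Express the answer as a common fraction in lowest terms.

1/4

Apply Bayes' rule, conditioning on where the prize voucher actually is.
If it is in locker 1 (prior 1/5): the attendant opened locker 1, so this case is ruled out; weight (1/5)·0 = 0.
If it is in any of lockers 2, 3, 4, and 5 (prior 1/5 each): locker 1 is the lowest-numbered option available, probability 1; weight (1/5)·1 = 1/5 each.
The weights sum to 4/5.
So P(the prize voucher in locker 5 | the attendant opened locker 1) = (1/5) / (4/5) = 1/4.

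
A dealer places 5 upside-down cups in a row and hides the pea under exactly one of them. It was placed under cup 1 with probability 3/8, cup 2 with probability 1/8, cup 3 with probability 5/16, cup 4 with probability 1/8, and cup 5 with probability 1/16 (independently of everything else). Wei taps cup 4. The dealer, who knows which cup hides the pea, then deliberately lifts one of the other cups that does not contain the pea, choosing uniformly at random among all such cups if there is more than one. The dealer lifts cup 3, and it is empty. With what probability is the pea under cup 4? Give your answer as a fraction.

1/7

Consider each possible location of the pea in turn.
If it is under cup 1 (prior 3/8): the dealer has 3 equally likely choices, so probability 1/3; weight (3/8)·(1/3) = 1/8.
If it is under cup 2 (prior 1/8): the dealer has 3 equally likely choices, so probability 1/3; weight (1/8)·(1/3) = 1/24.
If it is under cup 3 (prior 5/16): the dealer opened cup 3, so this case is ruled out; weight (5/16)·0 = 0.
If it is under cup 4 (prior 1/8): the dealer has 4 equally likely choices, so probability 1/4; weight (1/8)·(1/4) = 1/32.
If it is under cup 5 (prior 1/16): the dealer has 3 equally likely choices, so probability 1/3; weight (1/16)·(1/3) = 1/48.
The weights sum to 7/32.
So P(the pea under cup 4 | the dealer opened cup 3) = (1/32) / (7/32) = 1/7.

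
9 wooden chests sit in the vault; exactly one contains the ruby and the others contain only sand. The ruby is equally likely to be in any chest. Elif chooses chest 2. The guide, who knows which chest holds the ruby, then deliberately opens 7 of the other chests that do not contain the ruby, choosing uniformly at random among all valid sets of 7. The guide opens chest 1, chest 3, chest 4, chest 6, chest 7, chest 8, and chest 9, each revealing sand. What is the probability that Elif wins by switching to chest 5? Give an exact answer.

Apply Bayes' rule, conditioning on where the ruby actually is.
If it is in any of chests 1, 3, 4, 6, 7, 8, and 9 (prior 1/9 each): that chest was opened and seen not to hold the prize — ruled out; weight (1/9)·0 = 0 each.
If it is in chest 2 (prior 1/9): the guide has 8 equally likely choices, so probability 1/8; weight (1/9)·(1/8) = 1/72.
If it is in chest 5 (prior 1/9): the guide has no choice, probability 1; weight (1/9)·1 = 1/9.
The weights sum to 1/8.
So P(the ruby in chest 5 | the guide opened chest 1, chest 3, chest 4, chest 6, chest 7, chest 8, and chest 9) = (1/9) / (1/8) = 8/9.

8/9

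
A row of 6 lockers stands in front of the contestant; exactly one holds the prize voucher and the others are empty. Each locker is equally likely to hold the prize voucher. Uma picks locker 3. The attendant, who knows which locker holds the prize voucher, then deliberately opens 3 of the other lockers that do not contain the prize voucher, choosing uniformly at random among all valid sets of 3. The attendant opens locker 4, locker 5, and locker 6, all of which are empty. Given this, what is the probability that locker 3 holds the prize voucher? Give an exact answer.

1/6

Consider each possible location of the prize voucher in turn.
If it is in either of lockers 1 and 2 (prior 1/6 each): the attendant has 4 equally likely choices, so probability 1/4; weight (1/6)·(1/4) = 1/24 each.
If it is in locker 3 (prior 1/6): the attendant has 10 equally likely choices, so probability 1/10; weight (1/6)·(1/10) = 1/60.
If it is in any of lockers 4, 5, and 6 (prior 1/6 each): that locker was opened and seen not to hold the prize — ruled out; weight (1/6)·0 = 0 each.
The weights sum to 1/10.
So P(the prize voucher in locker 3 | the attendant opened locker 4, locker 5, and locker 6) = (1/60) / (1/10) = 1/6.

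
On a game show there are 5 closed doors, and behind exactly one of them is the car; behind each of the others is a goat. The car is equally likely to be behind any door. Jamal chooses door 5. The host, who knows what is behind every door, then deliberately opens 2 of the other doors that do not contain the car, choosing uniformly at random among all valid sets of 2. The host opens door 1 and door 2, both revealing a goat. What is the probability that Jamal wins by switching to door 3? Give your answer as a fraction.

2/5

Condition on the true location of the car.
If it is behind either of doors 1 and 2 (prior 1/5 each): that door was opened and seen not to hold the prize — ruled out; weight (1/5)·0 = 0 each.
If it is behind either of doors 3 and 4 (prior 1/5 each): the host has 3 equally likely choices, so probability 1/3; weight (1/5)·(1/3) = 1/15 each.
If it is behind door 5 (prior 1/5): the host has 6 equally likely choices, so probability 1/6; weight (1/5)·(1/6) = 1/30.
The weights sum to 1/6.
So P(the car behind door 3 | the host opened door 1 and door 2) = (1/15) / (1/6) = 2/5.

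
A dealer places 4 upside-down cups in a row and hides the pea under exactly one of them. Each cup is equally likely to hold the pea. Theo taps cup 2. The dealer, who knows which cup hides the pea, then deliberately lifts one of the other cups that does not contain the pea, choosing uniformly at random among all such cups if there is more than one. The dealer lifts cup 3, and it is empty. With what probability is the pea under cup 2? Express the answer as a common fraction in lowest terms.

1/4

Apply Bayes' rule, conditioning on where the pea actually is.
If it is under either of cups 1 and 4 (prior 1/4 each): the dealer has 2 equally likely choices, so probability 1/2; weight (1/4)·(1/2) = 1/8 each.
If it is under cup 2 (prior 1/4): the dealer has 3 equally likely choices, so probability 1/3; weight (1/4)·(1/3) = 1/12.
If it is under cup 3 (prior 1/4): the dealer opened cup 3, so this case is ruled out; weight (1/4)·0 = 0.
The weights sum to 1/3.
So P(the pea under cup 2 | the dealer opened cup 3) = (1/12) / (1/3) = 1/4.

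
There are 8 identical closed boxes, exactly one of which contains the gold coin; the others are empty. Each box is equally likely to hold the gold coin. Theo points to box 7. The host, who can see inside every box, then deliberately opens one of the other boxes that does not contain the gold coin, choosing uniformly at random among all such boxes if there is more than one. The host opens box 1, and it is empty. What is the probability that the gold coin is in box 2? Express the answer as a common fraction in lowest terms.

Consider each possible location of the gold coin in turn.
If it is in box 1 (prior 1/8): the host opened box 1, so this case is ruled out; weight (1/8)·0 = 0.
If it is in any of boxes 2, 3, 4, 5, 6, and 8 (prior 1/8 each): the host has 6 equally likely choices, so probability 1/6; weight (1/8)·(1/6) = 1/48 each.
If it is in box 7 (prior 1/8): the host has 7 equally likely choices, so probability 1/7; weight (1/8)·(1/7) = 1/56.
The weights sum to 1/7.
So P(the gold coin in box 2 | the host opened box 1) = (1/48) / (1/7) = 7/48.

7/48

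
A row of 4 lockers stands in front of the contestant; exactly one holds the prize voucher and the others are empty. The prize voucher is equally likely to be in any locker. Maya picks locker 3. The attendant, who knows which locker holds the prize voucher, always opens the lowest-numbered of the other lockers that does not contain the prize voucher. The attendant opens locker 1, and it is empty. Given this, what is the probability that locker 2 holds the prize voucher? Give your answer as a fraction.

Condition on the true location of the prize voucher.
If it is in locker 1 (prior 1/4): the attendant opened locker 1, so this case is ruled out; weight (1/4)·0 = 0.
If it is in any of lockers 2, 3, and 4 (prior 1/4 each): locker 1 is the lowest-numbered option available, probability 1; weight (1/4)·1 = 1/4 each.
The weights sum to 3/4.
So P(the prize voucher in locker 2 | the attendant opened locker 1) = (1/4) / (3/4) = 1/3.

1/3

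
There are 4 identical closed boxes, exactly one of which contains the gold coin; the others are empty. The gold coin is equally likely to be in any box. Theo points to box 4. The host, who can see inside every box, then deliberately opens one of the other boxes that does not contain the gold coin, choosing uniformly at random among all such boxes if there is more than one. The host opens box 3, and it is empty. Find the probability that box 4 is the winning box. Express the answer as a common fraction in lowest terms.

Condition on the true location of the gold coin.
If it is in either of boxes 1 and 2 (prior 1/4 each): the host has 2 equally likely choices, so probability 1/2; weight (1/4)·(1/2) = 1/8 each.
If it is in box 3 (prior 1/4): the host opened box 3, so this case is ruled out; weight (1/4)·0 = 0.
If it is in box 4 (prior 1/4): the host has 3 equally likely choices, so probability 1/3; weight (1/4)·(1/3) = 1/12.
The weights sum to 1/3.
So P(the gold coin in box 4 | the host opened box 3) = (1/12) / (1/3) = 1/4.

1/4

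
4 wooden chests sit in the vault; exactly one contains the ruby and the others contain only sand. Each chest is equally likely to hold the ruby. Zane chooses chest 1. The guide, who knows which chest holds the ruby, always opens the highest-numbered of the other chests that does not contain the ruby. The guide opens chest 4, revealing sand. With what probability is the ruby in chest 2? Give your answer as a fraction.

Condition on the true location of the ruby.
If it is in any of chests 1, 2, and 3 (prior 1/4 each): chest 4 is the highest-numbered option available, probability 1; weight (1/4)·1 = 1/4 each.
If it is in chest 4 (prior 1/4): the guide opened chest 4, so this case is ruled out; weight (1/4)·0 = 0.
The weights sum to 3/4.
So P(the ruby in chest 2 | the guide opened chest 4) = (1/4) / (3/4) = 1/3.

1/3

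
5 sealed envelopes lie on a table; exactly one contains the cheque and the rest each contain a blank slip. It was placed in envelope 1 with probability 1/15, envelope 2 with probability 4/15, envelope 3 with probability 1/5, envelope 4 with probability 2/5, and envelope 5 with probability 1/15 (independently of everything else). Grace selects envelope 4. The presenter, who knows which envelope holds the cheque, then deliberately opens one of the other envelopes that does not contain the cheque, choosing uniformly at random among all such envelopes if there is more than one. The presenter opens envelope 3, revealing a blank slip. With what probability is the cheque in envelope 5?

2/21

Apply Bayes' rule, conditioning on where the cheque actually is.
If it is in either of envelopes 1 and 5 (prior 1/15 each): the presenter has 3 equally likely choices, so probability 1/3; weight (1/15)·(1/3) = 1/45 each.
If it is in envelope 2 (prior 4/15): the presenter has 3 equally likely choices, so probability 1/3; weight (4/15)·(1/3) = 4/45.
If it is in envelope 3 (prior 1/5): the presenter opened envelope 3, so this case is ruled out; weight (1/5)·0 = 0.
If it is in envelope 4 (prior 2/5): the presenter has 4 equally likely choices, so probability 1/4; weight (2/5)·(1/4) = 1/10.
The weights sum to 7/30.
So P(the cheque in envelope 5 | the presenter opened envelope 3) = (1/45) / (7/30) = 2/21.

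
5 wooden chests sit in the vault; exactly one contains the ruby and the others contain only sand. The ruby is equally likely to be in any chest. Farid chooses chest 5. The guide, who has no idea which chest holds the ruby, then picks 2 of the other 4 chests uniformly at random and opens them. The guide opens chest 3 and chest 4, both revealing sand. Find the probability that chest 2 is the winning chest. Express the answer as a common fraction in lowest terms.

Apply Bayes' rule, conditioning on where the ruby actually is.
If it is in any of chests 1, 2, and 5 (prior 1/5 each): the guide picks exactly this set with probability 1/6 regardless, and none is the prize; weight (1/5)·(1/6) = 1/30 each.
If it is in either of chests 3 and 4 (prior 1/5 each): that chest was opened and seen not to hold the prize — ruled out; weight (1/5)·0 = 0 each.
The weights sum to 1/10.
So P(the ruby in chest 2 | the guide opened chest 3 and chest 4) = (1/30) / (1/10) = 1/3.

1/3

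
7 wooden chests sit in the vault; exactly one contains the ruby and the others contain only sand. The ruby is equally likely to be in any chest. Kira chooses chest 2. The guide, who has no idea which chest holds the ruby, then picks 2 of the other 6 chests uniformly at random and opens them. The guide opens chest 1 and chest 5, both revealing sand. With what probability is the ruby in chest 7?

1/5

Consider each possible location of the ruby in turn.
If it is in either of chests 1 and 5 (prior 1/7 each): that chest was opened and seen not to hold the prize — ruled out; weight (1/7)·0 = 0 each.
If it is in any of chests 2, 3, 4, 6, and 7 (prior 1/7 each): the guide picks exactly this set with probability 1/15 regardless, and none is the prize; weight (1/7)·(1/15) = 1/105 each.
The weights sum to 1/21.
So P(the ruby in chest 7 | the guide opened chest 1 and chest 5) = (1/105) / (1/21) = 1/5.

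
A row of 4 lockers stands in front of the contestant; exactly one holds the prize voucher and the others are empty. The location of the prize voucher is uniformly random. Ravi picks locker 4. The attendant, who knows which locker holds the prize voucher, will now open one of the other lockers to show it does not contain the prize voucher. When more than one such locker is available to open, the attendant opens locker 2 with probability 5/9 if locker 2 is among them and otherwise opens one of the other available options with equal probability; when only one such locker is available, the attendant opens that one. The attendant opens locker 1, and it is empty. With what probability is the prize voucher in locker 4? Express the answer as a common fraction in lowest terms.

Condition on the true location of the prize voucher.
If it is in locker 1 (prior 1/4): the attendant opened locker 1, so this case is ruled out; weight (1/4)·0 = 0.
If it is in locker 2 (prior 1/4): locker 2 holds the prize so is unavailable; the attendant chooses uniformly among the 2 others, probability 1/2; weight (1/4)·(1/2) = 1/8.
If it is in locker 3 (prior 1/4): locker 2 is available but not opened, probability 4/9; weight (1/4)·(4/9) = 1/9.
If it is in locker 4 (prior 1/4): locker 2 is available but not opened; locker 1 gets probability (1 − 5/9)/2 = 2/9; weight (1/4)·(2/9) = 1/18.
The weights sum to 7/24.
So P(the prize voucher in locker 4 | the attendant opened locker 1) = (1/18) / (7/24) = 4/21.

4/21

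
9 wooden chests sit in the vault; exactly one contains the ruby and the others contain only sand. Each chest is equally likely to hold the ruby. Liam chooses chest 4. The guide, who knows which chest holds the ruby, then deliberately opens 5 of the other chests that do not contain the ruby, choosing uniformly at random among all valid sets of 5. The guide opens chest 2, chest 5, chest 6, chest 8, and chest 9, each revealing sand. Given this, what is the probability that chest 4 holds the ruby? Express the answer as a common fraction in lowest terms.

1/9

Apply Bayes' rule, conditioning on where the ruby actually is.
If it is in any of chests 1, 3, and 7 (prior 1/9 each): the guide has 21 equally likely choices, so probability 1/21; weight (1/9)·(1/21) = 1/189 each.
If it is in any of chests 2, 5, 6, 8, and 9 (prior 1/9 each): that chest was opened and seen not to hold the prize — ruled out; weight (1/9)·0 = 0 each.
If it is in chest 4 (prior 1/9): the guide has 56 equally likely choices, so probability 1/56; weight (1/9)·(1/56) = 1/504.
The weights sum to 1/56.
So P(the ruby in chest 4 | the guide opened chest 2, chest 5, chest 6, chest 8, and chest 9) = (1/504) / (1/56) = 1/9.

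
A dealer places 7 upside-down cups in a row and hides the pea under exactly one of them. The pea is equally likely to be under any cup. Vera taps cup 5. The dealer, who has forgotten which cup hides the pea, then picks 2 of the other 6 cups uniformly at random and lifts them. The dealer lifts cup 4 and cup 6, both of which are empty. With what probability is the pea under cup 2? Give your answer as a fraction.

1/5

Apply Bayes' rule, conditioning on where the pea actually is.
If it is under any of cups 1, 2, 3, 5, and 7 (prior 1/7 each): the dealer picks exactly this set with probability 1/15 regardless, and none is the prize; weight (1/7)·(1/15) = 1/105 each.
If it is under either of cups 4 and 6 (prior 1/7 each): that cup was opened and seen not to hold the prize — ruled out; weight (1/7)·0 = 0 each.
The weights sum to 1/21.
So P(the pea under cup 2 | the dealer opened cup 4 and cup 6) = (1/105) / (1/21) = 1/5.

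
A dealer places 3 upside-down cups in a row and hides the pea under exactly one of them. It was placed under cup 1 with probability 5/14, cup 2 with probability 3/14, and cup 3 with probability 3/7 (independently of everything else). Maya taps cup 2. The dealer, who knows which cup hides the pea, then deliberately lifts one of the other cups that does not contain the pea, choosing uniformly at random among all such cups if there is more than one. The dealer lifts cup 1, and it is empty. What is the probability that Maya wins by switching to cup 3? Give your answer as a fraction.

4/5

Apply Bayes' rule, conditioning on where the pea actually is.
If it is under cup 1 (prior 5/14): the dealer opened cup 1, so this case is ruled out; weight (5/14)·0 = 0.
If it is under cup 2 (prior 3/14): the dealer has 2 equally likely choices, so probability 1/2; weight (3/14)·(1/2) = 3/28.
If it is under cup 3 (prior 3/7): the dealer has no choice, probability 1; weight (3/7)·1 = 3/7.
The weights sum to 15/28.
So P(the pea under cup 3 | the dealer opened cup 1) = (3/7) / (15/28) = 4/5.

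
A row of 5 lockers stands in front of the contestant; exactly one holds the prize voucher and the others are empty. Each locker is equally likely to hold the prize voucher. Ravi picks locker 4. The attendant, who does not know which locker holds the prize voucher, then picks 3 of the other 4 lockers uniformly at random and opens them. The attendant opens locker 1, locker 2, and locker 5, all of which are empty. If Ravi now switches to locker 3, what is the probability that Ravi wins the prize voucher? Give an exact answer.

Condition on the true location of the prize voucher.
If it is in any of lockers 1, 2, and 5 (prior 1/5 each): that locker was opened and seen not to hold the prize — ruled out; weight (1/5)·0 = 0 each.
If it is in either of lockers 3 and 4 (prior 1/5 each): the attendant picks exactly this set with probability 1/4 regardless, and none is the prize; weight (1/5)·(1/4) = 1/20 each.
The weights sum to 1/10.
So P(the prize voucher in locker 3 | the attendant opened locker 1, locker 2, and locker 5) = (1/20) / (1/10) = 1/2.

1/2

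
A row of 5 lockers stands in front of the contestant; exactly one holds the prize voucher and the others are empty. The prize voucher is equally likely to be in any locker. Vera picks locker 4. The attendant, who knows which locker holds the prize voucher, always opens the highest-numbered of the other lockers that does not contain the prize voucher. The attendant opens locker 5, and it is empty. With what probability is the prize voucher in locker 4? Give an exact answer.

Consider each possible location of the prize voucher in turn.
If it is in any of lockers 1, 2, 3, and 4 (prior 1/5 each): locker 5 is the highest-numbered option available, probability 1; weight (1/5)·1 = 1/5 each.
If it is in locker 5 (prior 1/5): the attendant opened locker 5, so this case is ruled out; weight (1/5)·0 = 0.
The weights sum to 4/5.
So P(the prize voucher in locker 4 | the attendant opened locker 5) = (1/5) / (4/5) = 1/4.

1/4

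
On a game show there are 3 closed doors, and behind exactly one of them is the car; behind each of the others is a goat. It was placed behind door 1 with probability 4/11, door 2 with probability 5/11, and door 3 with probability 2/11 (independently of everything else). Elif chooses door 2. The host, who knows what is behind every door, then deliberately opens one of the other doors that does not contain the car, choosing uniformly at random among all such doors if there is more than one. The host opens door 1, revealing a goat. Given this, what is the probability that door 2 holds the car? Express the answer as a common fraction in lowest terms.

Condition on the true location of the car.
If it is behind door 1 (prior 4/11): the host opened door 1, so this case is ruled out; weight (4/11)·0 = 0.
If it is behind door 2 (prior 5/11): the host has 2 equally likely choices, so probability 1/2; weight (5/11)·(1/2) = 5/22.
If it is behind door 3 (prior 2/11): the host has no choice, probability 1; weight (2/11)·1 = 2/11.
The weights sum to 9/22.
So P(the car behind door 2 | the host opened door 1) = (5/22) / (9/22) = 5/9.

5/9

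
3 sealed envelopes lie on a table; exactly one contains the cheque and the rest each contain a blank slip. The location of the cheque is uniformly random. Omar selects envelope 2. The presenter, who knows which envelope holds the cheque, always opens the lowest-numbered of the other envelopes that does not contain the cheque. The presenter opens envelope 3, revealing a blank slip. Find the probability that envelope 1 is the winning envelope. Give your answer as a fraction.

Condition on the true location of the cheque.
If it is in envelope 1 (prior 1/3): envelope 3 is the lowest-numbered option available, probability 1; weight (1/3)·1 = 1/3.
If it is in envelope 2 (prior 1/3): the presenter would have opened envelope 1 instead, probability 0; weight (1/3)·0 = 0.
If it is in envelope 3 (prior 1/3): the presenter opened envelope 3, so this case is ruled out; weight (1/3)·0 = 0.
The weights sum to 1/3.
So P(the cheque in envelope 1 | the presenter opened envelope 3) = (1/3) / (1/3) = 1.

1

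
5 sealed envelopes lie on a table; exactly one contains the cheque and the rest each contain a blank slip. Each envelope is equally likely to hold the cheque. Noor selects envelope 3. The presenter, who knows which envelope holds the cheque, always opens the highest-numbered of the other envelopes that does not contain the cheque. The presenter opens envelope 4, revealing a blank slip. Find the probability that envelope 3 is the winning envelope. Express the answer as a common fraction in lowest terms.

0

Condition on the true location of the cheque.
If it is in any of envelopes 1, 2, and 3 (prior 1/5 each): the presenter would have opened envelope 5 instead, probability 0; weight (1/5)·0 = 0 each.
If it is in envelope 4 (prior 1/5): the presenter opened envelope 4, so this case is ruled out; weight (1/5)·0 = 0.
If it is in envelope 5 (prior 1/5): envelope 4 is the highest-numbered option available, probability 1; weight (1/5)·1 = 1/5.
The weights sum to 1/5.
So P(the cheque in envelope 3 | the presenter opened envelope 4) = 0 / (1/5) = 0.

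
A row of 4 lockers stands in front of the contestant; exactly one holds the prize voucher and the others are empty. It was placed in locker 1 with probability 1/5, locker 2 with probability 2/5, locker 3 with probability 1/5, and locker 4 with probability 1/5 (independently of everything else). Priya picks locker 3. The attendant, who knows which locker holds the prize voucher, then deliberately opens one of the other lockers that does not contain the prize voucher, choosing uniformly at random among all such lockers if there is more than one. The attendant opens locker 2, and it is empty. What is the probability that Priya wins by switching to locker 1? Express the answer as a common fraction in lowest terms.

3/8

Consider each possible location of the prize voucher in turn.
If it is in either of lockers 1 and 4 (prior 1/5 each): the attendant has 2 equally likely choices, so probability 1/2; weight (1/5)·(1/2) = 1/10 each.
If it is in locker 2 (prior 2/5): the attendant opened locker 2, so this case is ruled out; weight (2/5)·0 = 0.
If it is in locker 3 (prior 1/5): the attendant has 3 equally likely choices, so probability 1/3; weight (1/5)·(1/3) = 1/15.
The weights sum to 4/15.
So P(the prize voucher in locker 1 | the attendant opened locker 2) = (1/10) / (4/15) = 3/8.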